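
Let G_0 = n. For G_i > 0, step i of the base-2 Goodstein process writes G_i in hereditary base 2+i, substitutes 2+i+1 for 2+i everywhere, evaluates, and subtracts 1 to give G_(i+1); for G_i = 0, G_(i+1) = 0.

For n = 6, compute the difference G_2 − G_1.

228

(0) 6|_2 = 2^2 + 2 ↦ 3^3 + 3|_3 = 30 ⇒ 29
(1) 29|_3 = 3^3 + 2 ↦ 4^4 + 2|_4 = 258 ⇒ 257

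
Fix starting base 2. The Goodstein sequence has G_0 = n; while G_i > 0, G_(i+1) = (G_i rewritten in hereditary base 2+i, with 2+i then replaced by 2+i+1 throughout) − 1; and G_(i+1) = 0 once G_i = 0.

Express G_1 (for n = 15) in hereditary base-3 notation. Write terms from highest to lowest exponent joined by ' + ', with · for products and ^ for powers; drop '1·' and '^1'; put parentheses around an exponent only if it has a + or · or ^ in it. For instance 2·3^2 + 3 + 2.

3^(3 + 1) + 3^3 + 3

15 —HB2→ 2^(2 + 1) + 2^2 + 2 + 1 —bump→ 3^(3 + 1) + 3^3 + 3 + 1 = 112 —(−1)→ 111
111 —HB3→ 3^(3 + 1) + 3^3 + 3 —bump→ 4^(4 + 1) + 4^4 + 4 = 1284 —(−1)→ 1283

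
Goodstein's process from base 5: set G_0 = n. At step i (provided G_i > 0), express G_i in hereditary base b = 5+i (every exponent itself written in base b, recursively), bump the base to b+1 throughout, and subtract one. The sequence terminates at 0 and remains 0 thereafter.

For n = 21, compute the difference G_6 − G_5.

2

i=0: 21 = 4·5 + 1 (b=5); 5→6: 4·6 + 1 = 25; 25−1 = 24
i=1: 24 = 4·6 (b=6); 6→7: 4·7 = 28; 28−1 = 27
i=2: 27 = 3·7 + 6 (b=7); 7→8: 3·8 + 6 = 30; 30−1 = 29
i=3: 29 = 3·8 + 5 (b=8); 8→9: 3·9 + 5 = 32; 32−1 = 31
i=4: 31 = 3·9 + 4 (b=9); 9→10: 3·10 + 4 = 34; 34−1 = 33
i=5: 33 = 3·10 + 3 (b=10); 10→11: 3·11 + 3 = 36; 36−1 = 35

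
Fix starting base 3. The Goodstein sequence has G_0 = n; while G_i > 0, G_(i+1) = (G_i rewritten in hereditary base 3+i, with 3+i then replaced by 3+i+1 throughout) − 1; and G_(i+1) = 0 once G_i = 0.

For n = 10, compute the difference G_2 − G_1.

8

(0) 10|_3 = 3^2 + 1 ↦ 4^2 + 1|_4 = 17 ⇒ 16
(1) 16|_4 = 4^2 ↦ 5^2|_5 = 25 ⇒ 24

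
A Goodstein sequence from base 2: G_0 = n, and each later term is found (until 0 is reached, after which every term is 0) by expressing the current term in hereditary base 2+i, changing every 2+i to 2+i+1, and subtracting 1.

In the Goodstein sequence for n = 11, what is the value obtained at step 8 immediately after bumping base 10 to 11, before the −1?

1997331745491

[0] 11 ≡ 2^(2 + 1) + 2 + 1 (base 2). Lift 3: 85. −1: 84.
[1] 84 ≡ 3^(3 + 1) + 3 (base 3). Lift 4: 1028. −1: 1027.
[2] 1027 ≡ 4^(4 + 1) + 3 (base 4). Lift 5: 15628. −1: 15627.
[3] 15627 ≡ 5^(5 + 1) + 2 (base 5). Lift 6: 279938. −1: 279937.
[4] 279937 ≡ 6^(6 + 1) + 1 (base 6). Lift 7: 5764802. −1: 5764801.
[5] 5764801 ≡ 7^(7 + 1) (base 7). Lift 8: 134217728. −1: 134217727.
[6] 134217727 ≡ 7·8^8 + 7·8^7 + 7·8^6 + 7·8^5 + 7·8^4 + 7·8^3 + 7·8^2 + 7·8 + 7 (base 8). Lift 9: 2749609303. −1: 2749609302.
[7] 2749609302 ≡ 7·9^9 + 7·9^7 + 7·9^6 + 7·9^5 + 7·9^4 + 7·9^3 + 7·9^2 + 7·9 + 6 (base 9). Lift 10: 70077777776. −1: 70077777775.
[8] 70077777775 ≡ 7·10^10 + 7·10^7 + 7·10^6 + 7·10^5 + 7·10^4 + 7·10^3 + 7·10^2 + 7·10 + 5 (base 10). Lift 11: 1997331745491. −1: 1997331745490.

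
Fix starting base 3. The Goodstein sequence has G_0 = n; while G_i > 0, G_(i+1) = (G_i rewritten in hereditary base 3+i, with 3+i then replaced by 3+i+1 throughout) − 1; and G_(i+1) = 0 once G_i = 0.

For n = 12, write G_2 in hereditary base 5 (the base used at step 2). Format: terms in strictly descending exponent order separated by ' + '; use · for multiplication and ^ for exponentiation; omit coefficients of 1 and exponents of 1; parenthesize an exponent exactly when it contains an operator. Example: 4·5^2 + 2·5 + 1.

[0] 12 ≡ 3^2 + 3 (base 3). Lift 4: 20. −1: 19.
[1] 19 ≡ 4^2 + 3 (base 4). Lift 5: 28. −1: 27.
[2] 27 ≡ 5^2 + 2 (base 5). Lift 6: 38. −1: 37.

5^2 + 2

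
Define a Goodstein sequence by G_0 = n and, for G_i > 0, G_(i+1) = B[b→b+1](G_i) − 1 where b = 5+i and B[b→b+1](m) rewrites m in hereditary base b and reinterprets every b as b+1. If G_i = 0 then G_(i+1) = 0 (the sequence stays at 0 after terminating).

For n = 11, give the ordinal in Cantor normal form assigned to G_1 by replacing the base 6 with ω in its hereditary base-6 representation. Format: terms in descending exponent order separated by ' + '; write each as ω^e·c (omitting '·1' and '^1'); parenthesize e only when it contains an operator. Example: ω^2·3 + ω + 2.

ω·2

[0] 11 ≡ 2·5 + 1 (base 5). Lift 6: 13. −1: 12.
[1] 12 ≡ 2·6 (base 6). Lift 7: 14. −1: 13.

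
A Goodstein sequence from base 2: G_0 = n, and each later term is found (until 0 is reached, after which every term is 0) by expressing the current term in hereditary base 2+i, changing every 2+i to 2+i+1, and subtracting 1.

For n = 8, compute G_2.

553

step 0: 8 = 2^(2 + 1); sub 3 for 2: 3^(3 + 1); = 81; G_1 = 81−1 = 80
step 1: 80 = 2·3^3 + 2·3^2 + 2·3 + 2; sub 4 for 3: 2·4^4 + 2·4^2 + 2·4 + 2; = 554; G_2 = 554−1 = 553
step 2: 553 = 2·4^4 + 2·4^2 + 2·4 + 1; sub 5 for 4: 2·5^5 + 2·5^2 + 2·5 + 1; = 6311; G_3 = 6311−1 = 6310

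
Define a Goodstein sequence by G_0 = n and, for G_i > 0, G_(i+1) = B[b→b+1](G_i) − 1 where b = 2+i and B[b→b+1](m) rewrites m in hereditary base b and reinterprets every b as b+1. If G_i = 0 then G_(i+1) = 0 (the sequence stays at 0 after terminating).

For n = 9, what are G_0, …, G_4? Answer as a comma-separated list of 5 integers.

9, 81, 1023, 9842, 140743

9 —HB2→ 2^(2 + 1) + 1 —bump→ 3^(3 + 1) + 1 = 82 —(−1)→ 81
81 —HB3→ 3^(3 + 1) —bump→ 4^(4 + 1) = 1024 —(−1)→ 1023
1023 —HB4→ 3·4^4 + 3·4^3 + 3·4^2 + 3·4 + 3 —bump→ 3·5^5 + 3·5^3 + 3·5^2 + 3·5 + 3 = 9843 —(−1)→ 9842
9842 —HB5→ 3·5^5 + 3·5^3 + 3·5^2 + 3·5 + 2 —bump→ 3·6^6 + 3·6^3 + 3·6^2 + 3·6 + 2 = 140744 —(−1)→ 140743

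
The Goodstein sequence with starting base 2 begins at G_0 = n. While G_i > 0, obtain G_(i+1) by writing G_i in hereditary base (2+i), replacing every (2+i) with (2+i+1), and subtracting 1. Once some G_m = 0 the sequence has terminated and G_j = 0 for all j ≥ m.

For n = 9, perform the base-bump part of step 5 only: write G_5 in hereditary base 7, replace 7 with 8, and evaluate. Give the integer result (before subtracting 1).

i=0: 9 = 2^(2 + 1) + 1 (b=2); 2→3: 3^(3 + 1) + 1 = 82; 82−1 = 81
i=1: 81 = 3^(3 + 1) (b=3); 3→4: 4^(4 + 1) = 1024; 1024−1 = 1023
i=2: 1023 = 3·4^4 + 3·4^3 + 3·4^2 + 3·4 + 3 (b=4); 4→5: 3·5^5 + 3·5^3 + 3·5^2 + 3·5 + 3 = 9843; 9843−1 = 9842
i=3: 9842 = 3·5^5 + 3·5^3 + 3·5^2 + 3·5 + 2 (b=5); 5→6: 3·6^6 + 3·6^3 + 3·6^2 + 3·6 + 2 = 140744; 140744−1 = 140743
i=4: 140743 = 3·6^6 + 3·6^3 + 3·6^2 + 3·6 + 1 (b=6); 6→7: 3·7^7 + 3·7^3 + 3·7^2 + 3·7 + 1 = 2471827; 2471827−1 = 2471826
i=5: 2471826 = 3·7^7 + 3·7^3 + 3·7^2 + 3·7 (b=7); 7→8: 3·8^8 + 3·8^3 + 3·8^2 + 3·8 = 50333400; 50333400−1 = 50333399

50333400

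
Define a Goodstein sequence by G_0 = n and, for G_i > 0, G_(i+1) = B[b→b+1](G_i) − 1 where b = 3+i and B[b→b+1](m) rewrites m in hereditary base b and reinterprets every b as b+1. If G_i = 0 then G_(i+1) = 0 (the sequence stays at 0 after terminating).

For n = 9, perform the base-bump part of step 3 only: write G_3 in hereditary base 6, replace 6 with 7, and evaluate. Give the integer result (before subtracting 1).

22

base 3: 9 = 3^2; at 4: 4^2 = 16; next = 15
base 4: 15 = 3·4 + 3; at 5: 3·5 + 3 = 18; next = 17
base 5: 17 = 3·5 + 2; at 6: 3·6 + 2 = 20; next = 19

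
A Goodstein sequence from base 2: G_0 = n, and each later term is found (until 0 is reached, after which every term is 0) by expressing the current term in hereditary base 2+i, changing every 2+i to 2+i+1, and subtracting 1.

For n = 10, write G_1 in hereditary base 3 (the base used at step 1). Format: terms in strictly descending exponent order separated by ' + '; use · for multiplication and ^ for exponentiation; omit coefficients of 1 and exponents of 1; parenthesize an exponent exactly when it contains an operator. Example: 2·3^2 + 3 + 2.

3^(3 + 1) + 2

G_0 = 10. HB_2(10) = 2^(2 + 1) + 2. Bump = 84. G_1 = 83.
G_1 = 83. HB_3(83) = 3^(3 + 1) + 2. Bump = 1026. G_2 = 1025.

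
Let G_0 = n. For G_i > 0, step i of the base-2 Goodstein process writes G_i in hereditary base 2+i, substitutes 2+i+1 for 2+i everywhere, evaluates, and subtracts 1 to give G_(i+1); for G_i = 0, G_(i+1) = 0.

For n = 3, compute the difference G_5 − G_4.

step 0: 3 = 2 + 1; sub 3 for 2: 3 + 1; = 4; G_1 = 4−1 = 3
step 1: 3 = 3; sub 4 for 3: 4; = 4; G_2 = 4−1 = 3
step 2: 3 = 3; sub 5 for 4: 3; = 3; G_3 = 3−1 = 2
step 3: 2 = 2; sub 6 for 5: 2; = 2; G_4 = 2−1 = 1
step 4: 1 = 1; sub 7 for 6: 1; = 1; G_5 = 1−1 = 0

-1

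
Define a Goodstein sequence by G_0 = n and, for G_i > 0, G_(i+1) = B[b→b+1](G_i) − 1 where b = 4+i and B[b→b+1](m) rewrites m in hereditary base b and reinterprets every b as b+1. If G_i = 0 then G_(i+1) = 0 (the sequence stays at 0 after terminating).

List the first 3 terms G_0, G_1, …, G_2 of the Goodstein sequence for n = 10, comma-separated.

step 0: 10 = 2·4 + 2; sub 5 for 4: 2·5 + 2; = 12; G_1 = 12−1 = 11
step 1: 11 = 2·5 + 1; sub 6 for 5: 2·6 + 1; = 13; G_2 = 13−1 = 12

10, 11, 12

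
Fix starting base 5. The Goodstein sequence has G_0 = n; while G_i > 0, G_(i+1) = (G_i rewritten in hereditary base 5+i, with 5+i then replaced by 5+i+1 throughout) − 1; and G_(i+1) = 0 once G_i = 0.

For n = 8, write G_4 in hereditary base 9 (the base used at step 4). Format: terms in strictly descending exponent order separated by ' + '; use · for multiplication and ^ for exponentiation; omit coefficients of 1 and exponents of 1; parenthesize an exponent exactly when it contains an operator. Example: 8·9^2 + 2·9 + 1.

step 0: 8 = 5 + 3; sub 6 for 5: 6 + 3; = 9; G_1 = 9−1 = 8
step 1: 8 = 6 + 2; sub 7 for 6: 7 + 2; = 9; G_2 = 9−1 = 8
step 2: 8 = 7 + 1; sub 8 for 7: 8 + 1; = 9; G_3 = 9−1 = 8
step 3: 8 = 8; sub 9 for 8: 9; = 9; G_4 = 9−1 = 8
step 4: 8 = 8; sub 10 for 9: 8; = 8; G_5 = 8−1 = 7

8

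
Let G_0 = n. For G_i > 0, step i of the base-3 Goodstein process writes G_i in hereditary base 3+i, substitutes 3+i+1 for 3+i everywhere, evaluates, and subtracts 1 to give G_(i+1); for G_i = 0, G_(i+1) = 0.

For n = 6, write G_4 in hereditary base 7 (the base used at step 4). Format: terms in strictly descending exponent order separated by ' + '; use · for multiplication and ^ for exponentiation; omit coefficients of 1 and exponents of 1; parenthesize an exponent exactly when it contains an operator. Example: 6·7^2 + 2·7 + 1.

[0] 6 ≡ 2·3 (base 3). Lift 4: 8. −1: 7.
[1] 7 ≡ 4 + 3 (base 4). Lift 5: 8. −1: 7.
[2] 7 ≡ 5 + 2 (base 5). Lift 6: 8. −1: 7.
[3] 7 ≡ 6 + 1 (base 6). Lift 7: 8. −1: 7.
[4] 7 ≡ 7 (base 7). Lift 8: 8. −1: 7.

7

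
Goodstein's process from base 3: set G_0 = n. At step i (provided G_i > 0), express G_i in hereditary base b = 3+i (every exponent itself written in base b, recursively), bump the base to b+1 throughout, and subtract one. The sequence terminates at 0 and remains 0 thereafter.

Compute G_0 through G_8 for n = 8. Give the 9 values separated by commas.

8, 9, 10, 11, 11, 11, 11, 11, 11

G_0=8  [base 3] 2·3 + 2  →[3↦4]→  2·4 + 2 = 10  −1 ⇒ G_1=9
G_1=9  [base 4] 2·4 + 1  →[4↦5]→  2·5 + 1 = 11  −1 ⇒ G_2=10
G_2=10  [base 5] 2·5  →[5↦6]→  2·6 = 12  −1 ⇒ G_3=11
G_3=11  [base 6] 6 + 5  →[6↦7]→  7 + 5 = 12  −1 ⇒ G_4=11
G_4=11  [base 7] 7 + 4  →[7↦8]→  8 + 4 = 12  −1 ⇒ G_5=11
G_5=11  [base 8] 8 + 3  →[8↦9]→  9 + 3 = 12  −1 ⇒ G_6=11
G_6=11  [base 9] 9 + 2  →[9↦10]→  10 + 2 = 12  −1 ⇒ G_7=11
G_7=11  [base 10] 10 + 1  →[10↦11]→  11 + 1 = 12  −1 ⇒ G_8=11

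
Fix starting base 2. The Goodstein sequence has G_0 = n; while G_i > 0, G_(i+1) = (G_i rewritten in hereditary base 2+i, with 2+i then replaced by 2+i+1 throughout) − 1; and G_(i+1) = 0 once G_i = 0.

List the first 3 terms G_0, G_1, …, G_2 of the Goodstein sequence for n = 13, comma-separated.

13, 108, 1279

(0) 13|_2 = 2^(2 + 1) + 2^2 + 1 ↦ 3^(3 + 1) + 3^3 + 1|_3 = 109 ⇒ 108
(1) 108|_3 = 3^(3 + 1) + 3^3 ↦ 4^(4 + 1) + 4^4|_4 = 1280 ⇒ 1279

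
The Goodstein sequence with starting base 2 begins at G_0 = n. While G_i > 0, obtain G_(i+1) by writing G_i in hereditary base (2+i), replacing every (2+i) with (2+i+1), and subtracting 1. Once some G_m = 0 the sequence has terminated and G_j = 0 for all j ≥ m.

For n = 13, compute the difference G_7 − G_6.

13 —HB2→ 2^(2 + 1) + 2^2 + 1 —bump→ 3^(3 + 1) + 3^3 + 1 = 109 —(−1)→ 108
108 —HB3→ 3^(3 + 1) + 3^3 —bump→ 4^(4 + 1) + 4^4 = 1280 —(−1)→ 1279
1279 —HB4→ 4^(4 + 1) + 3·4^3 + 3·4^2 + 3·4 + 3 —bump→ 5^(5 + 1) + 3·5^3 + 3·5^2 + 3·5 + 3 = 16093 —(−1)→ 16092
16092 —HB5→ 5^(5 + 1) + 3·5^3 + 3·5^2 + 3·5 + 2 —bump→ 6^(6 + 1) + 3·6^3 + 3·6^2 + 3·6 + 2 = 280712 —(−1)→ 280711
280711 —HB6→ 6^(6 + 1) + 3·6^3 + 3·6^2 + 3·6 + 1 —bump→ 7^(7 + 1) + 3·7^3 + 3·7^2 + 3·7 + 1 = 5765999 —(−1)→ 5765998
5765998 —HB7→ 7^(7 + 1) + 3·7^3 + 3·7^2 + 3·7 —bump→ 8^(8 + 1) + 3·8^3 + 3·8^2 + 3·8 = 134219480 —(−1)→ 134219479
134219479 —HB8→ 8^(8 + 1) + 3·8^3 + 3·8^2 + 2·8 + 7 —bump→ 9^(9 + 1) + 3·9^3 + 3·9^2 + 2·9 + 7 = 3486786856 —(−1)→ 3486786855

3352567376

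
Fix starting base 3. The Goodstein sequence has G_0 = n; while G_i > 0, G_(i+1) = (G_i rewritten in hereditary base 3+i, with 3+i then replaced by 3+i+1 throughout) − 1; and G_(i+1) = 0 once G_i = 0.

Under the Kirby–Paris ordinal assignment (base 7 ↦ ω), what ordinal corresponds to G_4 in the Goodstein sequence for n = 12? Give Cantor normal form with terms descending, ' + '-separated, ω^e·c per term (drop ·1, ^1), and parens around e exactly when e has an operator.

ω^2

i=0: 12 = 3^2 + 3 (b=3); 3→4: 4^2 + 4 = 20; 20−1 = 19
i=1: 19 = 4^2 + 3 (b=4); 4→5: 5^2 + 3 = 28; 28−1 = 27
i=2: 27 = 5^2 + 2 (b=5); 5→6: 6^2 + 2 = 38; 38−1 = 37
i=3: 37 = 6^2 + 1 (b=6); 6→7: 7^2 + 1 = 50; 50−1 = 49
i=4: 49 = 7^2 (b=7); 7→8: 8^2 = 64; 64−1 = 63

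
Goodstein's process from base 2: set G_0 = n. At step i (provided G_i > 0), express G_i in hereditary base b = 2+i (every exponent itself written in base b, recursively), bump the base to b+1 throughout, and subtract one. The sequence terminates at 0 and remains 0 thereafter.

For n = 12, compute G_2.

i=0: 12 = 2^(2 + 1) + 2^2 (b=2); 2→3: 3^(3 + 1) + 3^3 = 108; 108−1 = 107
i=1: 107 = 3^(3 + 1) + 2·3^2 + 2·3 + 2 (b=3); 3→4: 4^(4 + 1) + 2·4^2 + 2·4 + 2 = 1066; 1066−1 = 1065
i=2: 1065 = 4^(4 + 1) + 2·4^2 + 2·4 + 1 (b=4); 4→5: 5^(5 + 1) + 2·5^2 + 2·5 + 1 = 15686; 15686−1 = 15685

1065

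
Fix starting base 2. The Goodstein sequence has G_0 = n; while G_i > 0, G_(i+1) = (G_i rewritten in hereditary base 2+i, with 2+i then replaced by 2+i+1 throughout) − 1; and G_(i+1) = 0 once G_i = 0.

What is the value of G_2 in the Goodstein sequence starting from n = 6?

257

step 0: 6 = 2^2 + 2; sub 3 for 2: 3^3 + 3; = 30; G_1 = 30−1 = 29
step 1: 29 = 3^3 + 2; sub 4 for 3: 4^4 + 2; = 258; G_2 = 258−1 = 257
step 2: 257 = 4^4 + 1; sub 5 for 4: 5^5 + 1; = 3126; G_3 = 3126−1 = 3125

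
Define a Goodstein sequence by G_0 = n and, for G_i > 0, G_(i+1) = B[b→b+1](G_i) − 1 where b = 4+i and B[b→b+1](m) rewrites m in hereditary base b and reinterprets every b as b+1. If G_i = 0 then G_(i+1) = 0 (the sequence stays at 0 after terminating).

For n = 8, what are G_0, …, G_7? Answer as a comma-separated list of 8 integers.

8, 9, 9, 9, 9, 9, 9, 8

8 —HB4→ 2·4 —bump→ 2·5 = 10 —(−1)→ 9
9 —HB5→ 5 + 4 —bump→ 6 + 4 = 10 —(−1)→ 9
9 —HB6→ 6 + 3 —bump→ 7 + 3 = 10 —(−1)→ 9
9 —HB7→ 7 + 2 —bump→ 8 + 2 = 10 —(−1)→ 9
9 —HB8→ 8 + 1 —bump→ 9 + 1 = 10 —(−1)→ 9
9 —HB9→ 9 —bump→ 10 = 10 —(−1)→ 9
9 —HB10→ 9 —bump→ 9 = 9 —(−1)→ 8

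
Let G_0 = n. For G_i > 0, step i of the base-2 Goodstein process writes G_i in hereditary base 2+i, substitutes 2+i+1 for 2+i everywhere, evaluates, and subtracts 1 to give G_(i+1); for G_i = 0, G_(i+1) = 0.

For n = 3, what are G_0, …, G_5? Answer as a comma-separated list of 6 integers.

3, 3, 3, 2, 1, 0

G_0 = 3. HB_2(3) = 2 + 1. Bump = 4. G_1 = 3.
G_1 = 3. HB_3(3) = 3. Bump = 4. G_2 = 3.
G_2 = 3. HB_4(3) = 3. Bump = 3. G_3 = 2.
G_3 = 2. HB_5(2) = 2. Bump = 2. G_4 = 1.
G_4 = 1. HB_6(1) = 1. Bump = 1. G_5 = 0.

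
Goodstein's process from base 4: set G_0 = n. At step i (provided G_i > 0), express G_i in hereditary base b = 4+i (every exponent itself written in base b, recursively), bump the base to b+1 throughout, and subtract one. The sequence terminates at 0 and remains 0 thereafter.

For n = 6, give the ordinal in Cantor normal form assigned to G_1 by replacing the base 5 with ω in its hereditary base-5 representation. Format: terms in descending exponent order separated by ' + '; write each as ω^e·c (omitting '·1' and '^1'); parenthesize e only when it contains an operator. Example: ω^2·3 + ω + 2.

i=0: 6 = 4 + 2 (b=4); 4→5: 5 + 2 = 7; 7−1 = 6
i=1: 6 = 5 + 1 (b=5); 5→6: 6 + 1 = 7; 7−1 = 6

ω + 1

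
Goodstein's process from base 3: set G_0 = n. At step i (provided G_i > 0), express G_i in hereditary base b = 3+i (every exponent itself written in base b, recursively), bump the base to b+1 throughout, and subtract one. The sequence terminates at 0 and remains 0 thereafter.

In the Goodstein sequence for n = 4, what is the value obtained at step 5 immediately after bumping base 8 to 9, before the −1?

base 3: 4 = 3 + 1; at 4: 4 + 1 = 5; next = 4
base 4: 4 = 4; at 5: 5 = 5; next = 4
base 5: 4 = 4; at 6: 4 = 4; next = 3
base 6: 3 = 3; at 7: 3 = 3; next = 2
base 7: 2 = 2; at 8: 2 = 2; next = 1
base 8: 1 = 1; at 9: 1 = 1; next = 0

1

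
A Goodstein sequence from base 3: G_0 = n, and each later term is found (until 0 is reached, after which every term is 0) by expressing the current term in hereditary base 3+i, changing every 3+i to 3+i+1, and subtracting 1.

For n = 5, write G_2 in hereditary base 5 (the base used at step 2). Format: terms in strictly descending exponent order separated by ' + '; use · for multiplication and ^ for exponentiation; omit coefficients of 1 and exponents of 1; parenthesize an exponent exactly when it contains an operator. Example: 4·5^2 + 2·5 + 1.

5

G_0=5  [base 3] 3 + 2  →[3↦4]→  4 + 2 = 6  −1 ⇒ G_1=5
G_1=5  [base 4] 4 + 1  →[4↦5]→  5 + 1 = 6  −1 ⇒ G_2=5
G_2=5  [base 5] 5  →[5↦6]→  6 = 6  −1 ⇒ G_3=5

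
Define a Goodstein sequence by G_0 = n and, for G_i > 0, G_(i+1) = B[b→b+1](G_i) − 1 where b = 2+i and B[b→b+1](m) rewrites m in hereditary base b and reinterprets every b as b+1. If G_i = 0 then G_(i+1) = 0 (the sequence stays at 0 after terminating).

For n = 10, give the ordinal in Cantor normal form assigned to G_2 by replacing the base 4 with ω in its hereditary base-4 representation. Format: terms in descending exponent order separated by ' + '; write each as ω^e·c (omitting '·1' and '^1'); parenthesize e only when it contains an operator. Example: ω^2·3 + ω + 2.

G_0=10  [base 2] 2^(2 + 1) + 2  →[2↦3]→  3^(3 + 1) + 3 = 84  −1 ⇒ G_1=83
G_1=83  [base 3] 3^(3 + 1) + 2  →[3↦4]→  4^(4 + 1) + 2 = 1026  −1 ⇒ G_2=1025

ω^(ω + 1) + 1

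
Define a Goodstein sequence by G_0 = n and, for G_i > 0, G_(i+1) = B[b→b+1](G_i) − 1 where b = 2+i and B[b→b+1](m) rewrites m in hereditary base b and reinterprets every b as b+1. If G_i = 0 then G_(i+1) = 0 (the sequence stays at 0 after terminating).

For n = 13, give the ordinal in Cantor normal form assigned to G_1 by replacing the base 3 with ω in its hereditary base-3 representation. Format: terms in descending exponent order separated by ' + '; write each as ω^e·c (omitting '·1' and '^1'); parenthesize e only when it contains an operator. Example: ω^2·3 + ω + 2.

13 —HB2→ 2^(2 + 1) + 2^2 + 1 —bump→ 3^(3 + 1) + 3^3 + 1 = 109 —(−1)→ 108
108 —HB3→ 3^(3 + 1) + 3^3 —bump→ 4^(4 + 1) + 4^4 = 1280 —(−1)→ 1279

ω^(ω + 1) + ω^ω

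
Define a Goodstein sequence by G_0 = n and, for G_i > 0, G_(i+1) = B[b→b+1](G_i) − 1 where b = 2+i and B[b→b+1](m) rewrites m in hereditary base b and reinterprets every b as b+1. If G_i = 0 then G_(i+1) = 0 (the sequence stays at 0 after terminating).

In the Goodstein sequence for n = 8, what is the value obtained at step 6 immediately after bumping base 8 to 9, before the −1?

774841152

step 0: 8 = 2^(2 + 1); sub 3 for 2: 3^(3 + 1); = 81; G_1 = 81−1 = 80
step 1: 80 = 2·3^3 + 2·3^2 + 2·3 + 2; sub 4 for 3: 2·4^4 + 2·4^2 + 2·4 + 2; = 554; G_2 = 554−1 = 553
step 2: 553 = 2·4^4 + 2·4^2 + 2·4 + 1; sub 5 for 4: 2·5^5 + 2·5^2 + 2·5 + 1; = 6311; G_3 = 6311−1 = 6310
step 3: 6310 = 2·5^5 + 2·5^2 + 2·5; sub 6 for 5: 2·6^6 + 2·6^2 + 2·6; = 93396; G_4 = 93396−1 = 93395
step 4: 93395 = 2·6^6 + 2·6^2 + 6 + 5; sub 7 for 6: 2·7^7 + 2·7^2 + 7 + 5; = 1647196; G_5 = 1647196−1 = 1647195
step 5: 1647195 = 2·7^7 + 2·7^2 + 7 + 4; sub 8 for 7: 2·8^8 + 2·8^2 + 8 + 4; = 33554572; G_6 = 33554572−1 = 33554571
step 6: 33554571 = 2·8^8 + 2·8^2 + 8 + 3; sub 9 for 8: 2·9^9 + 2·9^2 + 9 + 3; = 774841152; G_7 = 774841152−1 = 774841151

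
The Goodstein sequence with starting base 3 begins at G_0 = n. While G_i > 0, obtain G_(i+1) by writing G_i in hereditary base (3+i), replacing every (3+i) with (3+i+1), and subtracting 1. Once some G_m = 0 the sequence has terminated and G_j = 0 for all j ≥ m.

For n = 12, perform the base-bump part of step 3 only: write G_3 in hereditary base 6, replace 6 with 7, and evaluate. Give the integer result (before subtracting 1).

G_0 = 12. HB_3(12) = 3^2 + 3. Bump = 20. G_1 = 19.
G_1 = 19. HB_4(19) = 4^2 + 3. Bump = 28. G_2 = 27.
G_2 = 27. HB_5(27) = 5^2 + 2. Bump = 38. G_3 = 37.

50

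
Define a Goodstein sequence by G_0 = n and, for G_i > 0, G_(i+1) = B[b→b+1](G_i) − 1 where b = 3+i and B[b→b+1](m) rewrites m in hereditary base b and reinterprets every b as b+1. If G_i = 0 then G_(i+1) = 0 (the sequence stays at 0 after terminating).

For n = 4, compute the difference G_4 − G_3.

-1

base 3: 4 = 3 + 1; at 4: 4 + 1 = 5; next = 4
base 4: 4 = 4; at 5: 5 = 5; next = 4
base 5: 4 = 4; at 6: 4 = 4; next = 3
base 6: 3 = 3; at 7: 3 = 3; next = 2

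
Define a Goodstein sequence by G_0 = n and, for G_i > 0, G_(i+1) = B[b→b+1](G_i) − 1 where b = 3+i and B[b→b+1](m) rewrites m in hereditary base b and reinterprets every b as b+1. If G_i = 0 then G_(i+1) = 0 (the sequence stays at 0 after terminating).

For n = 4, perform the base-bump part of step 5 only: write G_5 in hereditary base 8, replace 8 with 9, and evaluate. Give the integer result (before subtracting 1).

G_0 = 4. HB_3(4) = 3 + 1. Bump = 5. G_1 = 4.
G_1 = 4. HB_4(4) = 4. Bump = 5. G_2 = 4.
G_2 = 4. HB_5(4) = 4. Bump = 4. G_3 = 3.
G_3 = 3. HB_6(3) = 3. Bump = 3. G_4 = 2.
G_4 = 2. HB_7(2) = 2. Bump = 2. G_5 = 1.
G_5 = 1. HB_8(1) = 1. Bump = 1. G_6 = 0.

1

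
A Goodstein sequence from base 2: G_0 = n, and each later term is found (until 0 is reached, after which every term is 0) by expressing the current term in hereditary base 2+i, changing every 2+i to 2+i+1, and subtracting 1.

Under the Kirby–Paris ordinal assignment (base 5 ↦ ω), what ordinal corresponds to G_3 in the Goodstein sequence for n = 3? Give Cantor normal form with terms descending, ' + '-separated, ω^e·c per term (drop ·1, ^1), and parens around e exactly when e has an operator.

(0) 3|_2 = 2 + 1 ↦ 3 + 1|_3 = 4 ⇒ 3
(1) 3|_3 = 3 ↦ 4|_4 = 4 ⇒ 3
(2) 3|_4 = 3 ↦ 3|_5 = 3 ⇒ 2
(3) 2|_5 = 2 ↦ 2|_6 = 2 ⇒ 1

2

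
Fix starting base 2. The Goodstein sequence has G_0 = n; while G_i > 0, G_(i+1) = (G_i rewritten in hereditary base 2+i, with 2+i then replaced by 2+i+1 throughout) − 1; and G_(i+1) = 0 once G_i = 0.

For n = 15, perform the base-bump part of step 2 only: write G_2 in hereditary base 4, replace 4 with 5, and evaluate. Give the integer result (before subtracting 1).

18753

15 —HB2→ 2^(2 + 1) + 2^2 + 2 + 1 —bump→ 3^(3 + 1) + 3^3 + 3 + 1 = 112 —(−1)→ 111
111 —HB3→ 3^(3 + 1) + 3^3 + 3 —bump→ 4^(4 + 1) + 4^4 + 4 = 1284 —(−1)→ 1283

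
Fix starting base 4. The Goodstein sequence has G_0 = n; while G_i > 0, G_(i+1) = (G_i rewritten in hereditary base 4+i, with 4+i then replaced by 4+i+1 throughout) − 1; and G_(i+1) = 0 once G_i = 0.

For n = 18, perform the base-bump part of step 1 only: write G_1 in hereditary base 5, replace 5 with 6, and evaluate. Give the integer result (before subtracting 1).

37

step 0: 18 = 4^2 + 2; sub 5 for 4: 5^2 + 2; = 27; G_1 = 27−1 = 26
step 1: 26 = 5^2 + 1; sub 6 for 5: 6^2 + 1; = 37; G_2 = 37−1 = 36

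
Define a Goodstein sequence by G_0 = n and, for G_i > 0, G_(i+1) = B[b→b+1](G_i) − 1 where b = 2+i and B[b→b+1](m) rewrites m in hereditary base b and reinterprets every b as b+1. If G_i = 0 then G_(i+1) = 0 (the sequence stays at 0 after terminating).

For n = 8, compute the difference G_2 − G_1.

473

G_0 = 8. HB_2(8) = 2^(2 + 1). Bump = 81. G_1 = 80.
G_1 = 80. HB_3(80) = 2·3^3 + 2·3^2 + 2·3 + 2. Bump = 554. G_2 = 553.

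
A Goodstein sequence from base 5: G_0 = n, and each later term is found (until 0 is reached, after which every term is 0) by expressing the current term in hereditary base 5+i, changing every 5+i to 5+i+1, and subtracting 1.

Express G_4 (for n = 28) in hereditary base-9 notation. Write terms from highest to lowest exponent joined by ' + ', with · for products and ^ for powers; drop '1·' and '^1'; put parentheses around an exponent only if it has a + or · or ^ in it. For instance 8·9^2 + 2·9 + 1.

G_0 = 28. HB_5(28) = 5^2 + 3. Bump = 39. G_1 = 38.
G_1 = 38. HB_6(38) = 6^2 + 2. Bump = 51. G_2 = 50.
G_2 = 50. HB_7(50) = 7^2 + 1. Bump = 65. G_3 = 64.
G_3 = 64. HB_8(64) = 8^2. Bump = 81. G_4 = 80.
G_4 = 80. HB_9(80) = 8·9 + 8. Bump = 88. G_5 = 87.

8·9 + 8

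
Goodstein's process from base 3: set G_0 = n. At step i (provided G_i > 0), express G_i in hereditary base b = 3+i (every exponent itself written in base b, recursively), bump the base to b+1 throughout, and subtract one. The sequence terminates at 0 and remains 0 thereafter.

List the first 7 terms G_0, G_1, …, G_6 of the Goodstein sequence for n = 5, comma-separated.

base 3: 5 = 3 + 2; at 4: 4 + 2 = 6; next = 5
base 4: 5 = 4 + 1; at 5: 5 + 1 = 6; next = 5
base 5: 5 = 5; at 6: 6 = 6; next = 5
base 6: 5 = 5; at 7: 5 = 5; next = 4
base 7: 4 = 4; at 8: 4 = 4; next = 3
base 8: 3 = 3; at 9: 3 = 3; next = 2

5, 5, 5, 5, 4, 3, 2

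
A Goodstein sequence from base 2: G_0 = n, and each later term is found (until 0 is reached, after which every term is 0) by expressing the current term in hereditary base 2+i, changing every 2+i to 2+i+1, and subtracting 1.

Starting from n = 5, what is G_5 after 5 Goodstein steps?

5 —HB2→ 2^2 + 1 —bump→ 3^3 + 1 = 28 —(−1)→ 27
27 —HB3→ 3^3 —bump→ 4^4 = 256 —(−1)→ 255
255 —HB4→ 3·4^3 + 3·4^2 + 3·4 + 3 —bump→ 3·5^3 + 3·5^2 + 3·5 + 3 = 468 —(−1)→ 467
467 —HB5→ 3·5^3 + 3·5^2 + 3·5 + 2 —bump→ 3·6^3 + 3·6^2 + 3·6 + 2 = 776 —(−1)→ 775
775 —HB6→ 3·6^3 + 3·6^2 + 3·6 + 1 —bump→ 3·7^3 + 3·7^2 + 3·7 + 1 = 1198 —(−1)→ 1197
1197 —HB7→ 3·7^3 + 3·7^2 + 3·7 —bump→ 3·8^3 + 3·8^2 + 3·8 = 1752 —(−1)→ 1751

1197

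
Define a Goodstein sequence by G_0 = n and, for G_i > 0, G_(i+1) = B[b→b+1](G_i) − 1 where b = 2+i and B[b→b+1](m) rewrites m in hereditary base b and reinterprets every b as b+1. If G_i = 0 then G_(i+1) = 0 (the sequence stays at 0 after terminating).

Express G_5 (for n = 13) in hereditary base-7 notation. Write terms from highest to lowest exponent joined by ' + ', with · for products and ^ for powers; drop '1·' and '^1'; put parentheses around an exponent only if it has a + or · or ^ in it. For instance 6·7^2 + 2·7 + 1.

7^(7 + 1) + 3·7^3 + 3·7^2 + 3·7

base 2: 13 = 2^(2 + 1) + 2^2 + 1; at 3: 3^(3 + 1) + 3^3 + 1 = 109; next = 108
base 3: 108 = 3^(3 + 1) + 3^3; at 4: 4^(4 + 1) + 4^4 = 1280; next = 1279
base 4: 1279 = 4^(4 + 1) + 3·4^3 + 3·4^2 + 3·4 + 3; at 5: 5^(5 + 1) + 3·5^3 + 3·5^2 + 3·5 + 3 = 16093; next = 16092
base 5: 16092 = 5^(5 + 1) + 3·5^3 + 3·5^2 + 3·5 + 2; at 6: 6^(6 + 1) + 3·6^3 + 3·6^2 + 3·6 + 2 = 280712; next = 280711
base 6: 280711 = 6^(6 + 1) + 3·6^3 + 3·6^2 + 3·6 + 1; at 7: 7^(7 + 1) + 3·7^3 + 3·7^2 + 3·7 + 1 = 5765999; next = 5765998
base 7: 5765998 = 7^(7 + 1) + 3·7^3 + 3·7^2 + 3·7; at 8: 8^(8 + 1) + 3·8^3 + 3·8^2 + 3·8 = 134219480; next = 134219479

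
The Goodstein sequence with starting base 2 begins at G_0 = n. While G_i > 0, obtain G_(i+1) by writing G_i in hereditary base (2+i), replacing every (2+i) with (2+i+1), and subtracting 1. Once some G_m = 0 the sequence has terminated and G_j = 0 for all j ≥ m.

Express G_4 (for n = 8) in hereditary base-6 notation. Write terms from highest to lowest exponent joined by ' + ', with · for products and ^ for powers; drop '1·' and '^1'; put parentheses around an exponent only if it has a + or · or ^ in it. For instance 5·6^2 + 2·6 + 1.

[0] 8 ≡ 2^(2 + 1) (base 2). Lift 3: 81. −1: 80.
[1] 80 ≡ 2·3^3 + 2·3^2 + 2·3 + 2 (base 3). Lift 4: 554. −1: 553.
[2] 553 ≡ 2·4^4 + 2·4^2 + 2·4 + 1 (base 4). Lift 5: 6311. −1: 6310.
[3] 6310 ≡ 2·5^5 + 2·5^2 + 2·5 (base 5). Lift 6: 93396. −1: 93395.
[4] 93395 ≡ 2·6^6 + 2·6^2 + 6 + 5 (base 6). Lift 7: 1647196. −1: 1647195.

2·6^6 + 2·6^2 + 6 + 5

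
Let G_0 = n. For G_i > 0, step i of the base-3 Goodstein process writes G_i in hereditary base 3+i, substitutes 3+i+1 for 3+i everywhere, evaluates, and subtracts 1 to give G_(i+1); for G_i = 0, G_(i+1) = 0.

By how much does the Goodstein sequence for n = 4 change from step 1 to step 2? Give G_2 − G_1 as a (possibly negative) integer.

step 0: 4 = 3 + 1; sub 4 for 3: 4 + 1; = 5; G_1 = 5−1 = 4
step 1: 4 = 4; sub 5 for 4: 5; = 5; G_2 = 5−1 = 4

0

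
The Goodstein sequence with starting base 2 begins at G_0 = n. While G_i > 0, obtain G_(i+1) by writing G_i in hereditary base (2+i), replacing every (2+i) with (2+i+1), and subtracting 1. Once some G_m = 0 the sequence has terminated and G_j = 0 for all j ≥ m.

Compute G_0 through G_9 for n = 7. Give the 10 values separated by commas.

7, 30, 259, 3127, 46657, 823543, 16777215, 37665879, 77777775, 150051213

base 2: 7 = 2^2 + 2 + 1; at 3: 3^3 + 3 + 1 = 31; next = 30
base 3: 30 = 3^3 + 3; at 4: 4^4 + 4 = 260; next = 259
base 4: 259 = 4^4 + 3; at 5: 5^5 + 3 = 3128; next = 3127
base 5: 3127 = 5^5 + 2; at 6: 6^6 + 2 = 46658; next = 46657
base 6: 46657 = 6^6 + 1; at 7: 7^7 + 1 = 823544; next = 823543
base 7: 823543 = 7^7; at 8: 8^8 = 16777216; next = 16777215
base 8: 16777215 = 7·8^7 + 7·8^6 + 7·8^5 + 7·8^4 + 7·8^3 + 7·8^2 + 7·8 + 7; at 9: 7·9^7 + 7·9^6 + 7·9^5 + 7·9^4 + 7·9^3 + 7·9^2 + 7·9 + 7 = 37665880; next = 37665879
base 9: 37665879 = 7·9^7 + 7·9^6 + 7·9^5 + 7·9^4 + 7·9^3 + 7·9^2 + 7·9 + 6; at 10: 7·10^7 + 7·10^6 + 7·10^5 + 7·10^4 + 7·10^3 + 7·10^2 + 7·10 + 6 = 77777776; next = 77777775
base 10: 77777775 = 7·10^7 + 7·10^6 + 7·10^5 + 7·10^4 + 7·10^3 + 7·10^2 + 7·10 + 5; at 11: 7·11^7 + 7·11^6 + 7·11^5 + 7·11^4 + 7·11^3 + 7·11^2 + 7·11 + 5 = 150051214; next = 150051213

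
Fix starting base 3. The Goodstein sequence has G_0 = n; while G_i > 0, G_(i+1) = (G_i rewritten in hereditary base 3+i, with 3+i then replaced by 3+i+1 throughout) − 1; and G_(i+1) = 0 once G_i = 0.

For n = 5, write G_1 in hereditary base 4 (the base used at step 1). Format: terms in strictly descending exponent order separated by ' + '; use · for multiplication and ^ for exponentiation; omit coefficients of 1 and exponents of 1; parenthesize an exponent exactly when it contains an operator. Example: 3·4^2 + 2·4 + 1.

(0) 5|_3 = 3 + 2 ↦ 4 + 2|_4 = 6 ⇒ 5
(1) 5|_4 = 4 + 1 ↦ 5 + 1|_5 = 6 ⇒ 5

4 + 1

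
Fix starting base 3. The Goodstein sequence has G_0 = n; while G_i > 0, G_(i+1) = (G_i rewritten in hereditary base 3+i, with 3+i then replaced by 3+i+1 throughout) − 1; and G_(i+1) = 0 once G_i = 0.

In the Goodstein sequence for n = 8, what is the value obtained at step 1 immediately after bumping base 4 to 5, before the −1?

11

G_0=8  [base 3] 2·3 + 2  →[3↦4]→  2·4 + 2 = 10  −1 ⇒ G_1=9
G_1=9  [base 4] 2·4 + 1  →[4↦5]→  2·5 + 1 = 11  −1 ⇒ G_2=10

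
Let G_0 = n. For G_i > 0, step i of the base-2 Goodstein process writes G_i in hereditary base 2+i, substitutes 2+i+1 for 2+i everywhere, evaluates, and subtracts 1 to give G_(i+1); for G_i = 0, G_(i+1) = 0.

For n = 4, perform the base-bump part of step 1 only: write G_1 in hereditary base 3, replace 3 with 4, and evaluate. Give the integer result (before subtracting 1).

42

[0] 4 ≡ 2^2 (base 2). Lift 3: 27. −1: 26.
[1] 26 ≡ 2·3^2 + 2·3 + 2 (base 3). Lift 4: 42. −1: 41.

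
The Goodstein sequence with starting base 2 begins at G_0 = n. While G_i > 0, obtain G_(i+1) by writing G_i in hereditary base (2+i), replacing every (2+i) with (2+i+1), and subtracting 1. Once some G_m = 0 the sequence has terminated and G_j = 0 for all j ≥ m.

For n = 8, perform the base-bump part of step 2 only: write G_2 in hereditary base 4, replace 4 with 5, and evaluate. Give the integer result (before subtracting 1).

6311

[0] 8 ≡ 2^(2 + 1) (base 2). Lift 3: 81. −1: 80.
[1] 80 ≡ 2·3^3 + 2·3^2 + 2·3 + 2 (base 3). Lift 4: 554. −1: 553.
[2] 553 ≡ 2·4^4 + 2·4^2 + 2·4 + 1 (base 4). Lift 5: 6311. −1: 6310.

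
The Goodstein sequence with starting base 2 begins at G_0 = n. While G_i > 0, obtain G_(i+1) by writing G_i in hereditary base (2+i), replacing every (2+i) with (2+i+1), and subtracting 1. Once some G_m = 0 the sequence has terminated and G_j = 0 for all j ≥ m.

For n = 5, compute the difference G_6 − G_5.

base 2: 5 = 2^2 + 1; at 3: 3^3 + 1 = 28; next = 27
base 3: 27 = 3^3; at 4: 4^4 = 256; next = 255
base 4: 255 = 3·4^3 + 3·4^2 + 3·4 + 3; at 5: 3·5^3 + 3·5^2 + 3·5 + 3 = 468; next = 467
base 5: 467 = 3·5^3 + 3·5^2 + 3·5 + 2; at 6: 3·6^3 + 3·6^2 + 3·6 + 2 = 776; next = 775
base 6: 775 = 3·6^3 + 3·6^2 + 3·6 + 1; at 7: 3·7^3 + 3·7^2 + 3·7 + 1 = 1198; next = 1197
base 7: 1197 = 3·7^3 + 3·7^2 + 3·7; at 8: 3·8^3 + 3·8^2 + 3·8 = 1752; next = 1751

554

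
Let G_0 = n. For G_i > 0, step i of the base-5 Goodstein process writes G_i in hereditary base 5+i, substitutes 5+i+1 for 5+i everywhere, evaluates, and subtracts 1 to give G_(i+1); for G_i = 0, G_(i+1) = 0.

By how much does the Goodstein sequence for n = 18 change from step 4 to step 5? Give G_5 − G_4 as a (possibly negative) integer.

G_0 = 18. HB_5(18) = 3·5 + 3. Bump = 21. G_1 = 20.
G_1 = 20. HB_6(20) = 3·6 + 2. Bump = 23. G_2 = 22.
G_2 = 22. HB_7(22) = 3·7 + 1. Bump = 25. G_3 = 24.
G_3 = 24. HB_8(24) = 3·8. Bump = 27. G_4 = 26.
G_4 = 26. HB_9(26) = 2·9 + 8. Bump = 28. G_5 = 27.

1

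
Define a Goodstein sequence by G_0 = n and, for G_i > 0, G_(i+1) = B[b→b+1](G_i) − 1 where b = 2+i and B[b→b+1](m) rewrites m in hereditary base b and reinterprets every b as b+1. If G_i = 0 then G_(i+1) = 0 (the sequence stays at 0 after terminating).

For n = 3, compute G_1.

3

[0] 3 ≡ 2 + 1 (base 2). Lift 3: 4. −1: 3.
[1] 3 ≡ 3 (base 3). Lift 4: 4. −1: 3.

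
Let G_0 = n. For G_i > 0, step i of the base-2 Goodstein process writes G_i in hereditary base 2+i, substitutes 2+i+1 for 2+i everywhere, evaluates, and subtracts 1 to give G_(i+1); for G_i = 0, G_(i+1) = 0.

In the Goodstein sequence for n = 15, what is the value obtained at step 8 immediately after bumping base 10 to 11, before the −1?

3138578427935

[0] 15 ≡ 2^(2 + 1) + 2^2 + 2 + 1 (base 2). Lift 3: 112. −1: 111.
[1] 111 ≡ 3^(3 + 1) + 3^3 + 3 (base 3). Lift 4: 1284. −1: 1283.
[2] 1283 ≡ 4^(4 + 1) + 4^4 + 3 (base 4). Lift 5: 18753. −1: 18752.
[3] 18752 ≡ 5^(5 + 1) + 5^5 + 2 (base 5). Lift 6: 326594. −1: 326593.
[4] 326593 ≡ 6^(6 + 1) + 6^6 + 1 (base 6). Lift 7: 6588345. −1: 6588344.
[5] 6588344 ≡ 7^(7 + 1) + 7^7 (base 7). Lift 8: 150994944. −1: 150994943.
[6] 150994943 ≡ 8^(8 + 1) + 7·8^7 + 7·8^6 + 7·8^5 + 7·8^4 + 7·8^3 + 7·8^2 + 7·8 + 7 (base 8). Lift 9: 3524450281. −1: 3524450280.
[7] 3524450280 ≡ 9^(9 + 1) + 7·9^7 + 7·9^6 + 7·9^5 + 7·9^4 + 7·9^3 + 7·9^2 + 7·9 + 6 (base 9). Lift 10: 100077777776. −1: 100077777775.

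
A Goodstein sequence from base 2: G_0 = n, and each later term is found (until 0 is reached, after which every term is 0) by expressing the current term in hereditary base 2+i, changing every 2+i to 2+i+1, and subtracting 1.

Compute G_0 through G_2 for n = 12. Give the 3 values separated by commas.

[0] 12 ≡ 2^(2 + 1) + 2^2 (base 2). Lift 3: 108. −1: 107.
[1] 107 ≡ 3^(3 + 1) + 2·3^2 + 2·3 + 2 (base 3). Lift 4: 1066. −1: 1065.

12, 107, 1065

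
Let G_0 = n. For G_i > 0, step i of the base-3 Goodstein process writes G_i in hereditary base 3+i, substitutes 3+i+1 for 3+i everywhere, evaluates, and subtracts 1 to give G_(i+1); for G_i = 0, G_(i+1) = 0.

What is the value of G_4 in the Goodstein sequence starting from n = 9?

i=0: 9 = 3^2 (b=3); 3→4: 4^2 = 16; 16−1 = 15
i=1: 15 = 3·4 + 3 (b=4); 4→5: 3·5 + 3 = 18; 18−1 = 17
i=2: 17 = 3·5 + 2 (b=5); 5→6: 3·6 + 2 = 20; 20−1 = 19
i=3: 19 = 3·6 + 1 (b=6); 6→7: 3·7 + 1 = 22; 22−1 = 21

21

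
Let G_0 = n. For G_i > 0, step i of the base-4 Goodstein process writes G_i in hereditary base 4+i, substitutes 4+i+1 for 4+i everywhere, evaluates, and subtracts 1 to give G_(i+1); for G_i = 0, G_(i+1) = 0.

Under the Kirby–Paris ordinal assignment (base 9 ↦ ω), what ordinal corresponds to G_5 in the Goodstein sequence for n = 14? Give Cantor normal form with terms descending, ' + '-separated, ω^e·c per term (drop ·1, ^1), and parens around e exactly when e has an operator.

ω·2 + 4

G_0 = 14. HB_4(14) = 3·4 + 2. Bump = 17. G_1 = 16.
G_1 = 16. HB_5(16) = 3·5 + 1. Bump = 19. G_2 = 18.
G_2 = 18. HB_6(18) = 3·6. Bump = 21. G_3 = 20.
G_3 = 20. HB_7(20) = 2·7 + 6. Bump = 22. G_4 = 21.
G_4 = 21. HB_8(21) = 2·8 + 5. Bump = 23. G_5 = 22.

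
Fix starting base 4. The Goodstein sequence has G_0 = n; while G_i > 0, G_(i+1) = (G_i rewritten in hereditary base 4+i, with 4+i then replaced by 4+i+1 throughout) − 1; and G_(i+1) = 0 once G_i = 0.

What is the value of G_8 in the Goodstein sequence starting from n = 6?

1

G_0=6  [base 4] 4 + 2  →[4↦5]→  5 + 2 = 7  −1 ⇒ G_1=6
G_1=6  [base 5] 5 + 1  →[5↦6]→  6 + 1 = 7  −1 ⇒ G_2=6
G_2=6  [base 6] 6  →[6↦7]→  7 = 7  −1 ⇒ G_3=6
G_3=6  [base 7] 6  →[7↦8]→  6 = 6  −1 ⇒ G_4=5
G_4=5  [base 8] 5  →[8↦9]→  5 = 5  −1 ⇒ G_5=4
G_5=4  [base 9] 4  →[9↦10]→  4 = 4  −1 ⇒ G_6=3
G_6=3  [base 10] 3  →[10↦11]→  3 = 3  −1 ⇒ G_7=2
G_7=2  [base 11] 2  →[11↦12]→  2 = 2  −1 ⇒ G_8=1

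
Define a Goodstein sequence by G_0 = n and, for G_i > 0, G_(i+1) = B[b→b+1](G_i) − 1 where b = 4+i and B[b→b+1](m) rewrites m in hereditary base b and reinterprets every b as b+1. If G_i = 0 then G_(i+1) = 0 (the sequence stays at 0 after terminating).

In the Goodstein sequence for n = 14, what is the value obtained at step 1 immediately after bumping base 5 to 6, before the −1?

14 —HB4→ 3·4 + 2 —bump→ 3·5 + 2 = 17 —(−1)→ 16
16 —HB5→ 3·5 + 1 —bump→ 3·6 + 1 = 19 —(−1)→ 18

19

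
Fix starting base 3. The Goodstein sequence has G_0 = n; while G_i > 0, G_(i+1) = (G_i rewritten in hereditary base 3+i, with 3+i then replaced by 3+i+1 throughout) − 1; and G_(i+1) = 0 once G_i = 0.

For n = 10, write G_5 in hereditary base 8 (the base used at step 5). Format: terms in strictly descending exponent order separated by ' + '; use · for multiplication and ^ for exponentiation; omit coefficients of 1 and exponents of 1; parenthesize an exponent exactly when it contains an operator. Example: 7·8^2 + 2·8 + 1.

i=0: 10 = 3^2 + 1 (b=3); 3→4: 4^2 + 1 = 17; 17−1 = 16
i=1: 16 = 4^2 (b=4); 4→5: 5^2 = 25; 25−1 = 24
i=2: 24 = 4·5 + 4 (b=5); 5→6: 4·6 + 4 = 28; 28−1 = 27
i=3: 27 = 4·6 + 3 (b=6); 6→7: 4·7 + 3 = 31; 31−1 = 30
i=4: 30 = 4·7 + 2 (b=7); 7→8: 4·8 + 2 = 34; 34−1 = 33

4·8 + 1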